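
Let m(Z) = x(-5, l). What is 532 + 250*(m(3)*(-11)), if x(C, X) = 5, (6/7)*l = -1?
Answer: -13218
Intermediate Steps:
l = -7/6 (l = (7/6)*(-1) = -7/6 ≈ -1.1667)
m(Z) = 5
532 + 250*(m(3)*(-11)) = 532 + 250*(5*(-11)) = 532 + 250*(-55) = 532 - 13750 = -13218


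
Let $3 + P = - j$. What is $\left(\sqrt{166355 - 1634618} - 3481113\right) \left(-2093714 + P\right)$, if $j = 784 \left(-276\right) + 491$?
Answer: $6536917538112 - 1877824 i \sqrt{1468263} \approx 6.5369 \cdot 10^{12} - 2.2754 \cdot 10^{9} i$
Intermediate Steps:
$j = -215893$ ($j = -216384 + 491 = -215893$)
$P = 215890$ ($P = -3 - -215893 = -3 + 215893 = 215890$)
$\left(\sqrt{166355 - 1634618} - 3481113\right) \left(-2093714 + P\right) = \left(\sqrt{166355 - 1634618} - 3481113\right) \left(-2093714 + 215890\right) = \left(\sqrt{-1468263} - 3481113\right) \left(-1877824\right) = \left(i \sqrt{1468263} - 3481113\right) \left(-1877824\right) = \left(-3481113 + i \sqrt{1468263}\right) \left(-1877824\right) = 6536917538112 - 1877824 i \sqrt{1468263}$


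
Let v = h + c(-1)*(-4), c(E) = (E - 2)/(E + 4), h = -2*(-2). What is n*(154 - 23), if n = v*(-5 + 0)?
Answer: -5240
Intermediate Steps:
h = 4
c(E) = (-2 + E)/(4 + E)
v = 8 (v = 4 + ((-2 - 1)/(4 - 1))*(-4) = 4 + (-3/3)*(-4) = 4 + ((⅓)*(-3))*(-4) = 4 - 1*(-4) = 4 + 4 = 8)
n = -40 (n = 8*(-5 + 0) = 8*(-5) = -40)
n*(154 - 23) = -40*(154 - 23) = -40*131 = -5240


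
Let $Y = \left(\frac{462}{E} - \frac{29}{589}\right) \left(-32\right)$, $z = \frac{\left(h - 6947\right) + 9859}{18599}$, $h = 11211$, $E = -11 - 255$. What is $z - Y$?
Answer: $- \frac{617798289}{10954811} \approx -56.395$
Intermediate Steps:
$E = -266$
$z = \frac{14123}{18599}$ ($z = \frac{\left(11211 - 6947\right) + 9859}{18599} = \left(4264 + 9859\right) \frac{1}{18599} = 14123 \cdot \frac{1}{18599} = \frac{14123}{18599} \approx 0.75934$)
$Y = \frac{33664}{589}$ ($Y = \left(\frac{462}{-266} - \frac{29}{589}\right) \left(-32\right) = \left(462 \left(- \frac{1}{266}\right) - \frac{29}{589}\right) \left(-32\right) = \left(- \frac{33}{19} - \frac{29}{589}\right) \left(-32\right) = \left(- \frac{1052}{589}\right) \left(-32\right) = \frac{33664}{589} \approx 57.154$)
$z - Y = \frac{14123}{18599} - \frac{33664}{589} = - \frac{617798289}{10954811}$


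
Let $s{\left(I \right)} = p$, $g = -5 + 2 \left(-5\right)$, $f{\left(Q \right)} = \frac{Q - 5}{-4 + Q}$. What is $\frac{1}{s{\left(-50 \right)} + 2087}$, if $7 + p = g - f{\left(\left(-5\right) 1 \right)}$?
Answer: $\frac{9}{18575} \approx 0.00048452$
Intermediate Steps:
$f{\left(Q \right)} = \frac{-5 + Q}{-4 + Q}$
$g = -15$ ($g = -5 - 10 = -15$)
$p = - \frac{208}{9}$ ($p = -7 - \left(15 + \frac{-5 - 5}{-4 - 5}\right) = -7 - \left(15 + \frac{1}{-9} \left(-10\right)\right) = -7 - \left(15 - - \frac{10}{9}\right) = -7 - \frac{145}{9} = - \frac{208}{9} \approx -23.111$)
$s{\left(I \right)} = - \frac{208}{9}$
$\frac{1}{s{\left(-50 \right)} + 2087} = \frac{1}{- \frac{208}{9} + 2087} = \frac{1}{\frac{18575}{9}} = \frac{9}{18575}$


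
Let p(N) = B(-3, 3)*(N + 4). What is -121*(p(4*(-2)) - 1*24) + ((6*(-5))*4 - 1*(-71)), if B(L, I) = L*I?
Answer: -1501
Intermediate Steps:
B(L, I) = I*L
p(N) = -36 - 9*N (p(N) = (3*(-3))*(N + 4) = -9*(4 + N) = -36 - 9*N)
-121*(p(4*(-2)) - 1*24) + ((6*(-5))*4 - 1*(-71)) = -121*((-36 - 36*(-2)) - 1*24) + ((6*(-5))*4 - 1*(-71)) = -121*((-36 - 9*(-8)) - 24) + (-30*4 + 71) = -121*((-36 + 72) - 24) + (-120 + 71) = -121*(36 - 24) - 49 = -121*12 - 49 = -1452 - 49 = -1501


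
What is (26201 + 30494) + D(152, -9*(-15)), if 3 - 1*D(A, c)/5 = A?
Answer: 55950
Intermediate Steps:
D(A, c) = 15 - 5*A
(26201 + 30494) + D(152, -9*(-15)) = (26201 + 30494) + (15 - 5*152) = 56695 + (15 - 760) = 56695 - 745 = 55950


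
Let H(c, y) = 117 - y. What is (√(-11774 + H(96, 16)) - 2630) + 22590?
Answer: 19960 + 3*I*√1297 ≈ 19960.0 + 108.04*I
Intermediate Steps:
(√(-11774 + H(96, 16)) - 2630) + 22590 = (√(-11774 + (117 - 1*16)) - 2630) + 22590 = (√(-11774 + (117 - 16)) - 2630) + 22590 = (√(-11774 + 101) - 2630) + 22590 = (√(-11673) - 2630) + 22590 = (3*I*√1297 - 2630) + 22590 = (-2630 + 3*I*√1297) + 22590 = 19960 + 3*I*√1297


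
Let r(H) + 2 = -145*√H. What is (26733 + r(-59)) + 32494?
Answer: 59225 - 145*I*√59 ≈ 59225.0 - 1113.8*I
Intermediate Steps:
r(H) = -2 - 145*√H
(26733 + r(-59)) + 32494 = (26733 + (-2 - 145*I*√59)) + 32494 = (26731 - 145*I*√59) + 32494 = 59225 - 145*I*√59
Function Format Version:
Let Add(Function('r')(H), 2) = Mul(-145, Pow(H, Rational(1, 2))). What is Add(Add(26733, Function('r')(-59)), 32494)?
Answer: Add(59225, Mul(-145, I, Pow(59, Rational(1, 2)))) ≈ Add(59225., Mul(-1113.8, I))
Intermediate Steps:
Function('r')(H) = Add(-2, Mul(-145, Pow(H, Rational(1, 2))))
Add(Add(26733, Function('r')(-59)), 32494) = Add(Add(26733, Add(-2, Mul(-145, Pow(-59, Rational(1, 2))))), 32494) = Add(Add(26733, Add(-2, Mul(-145, Mul(I, Pow(59, Rational(1, 2)))))), 32494) = Add(Add(26733, Add(-2, Mul(-145, I, Pow(59, Rational(1, 2))))), 32494) = Add(Add(26731, Mul(-145, I, Pow(59, Rational(1, 2)))), 32494) = Add(59225, Mul(-145, I, Pow(59, Rational(1, 2))))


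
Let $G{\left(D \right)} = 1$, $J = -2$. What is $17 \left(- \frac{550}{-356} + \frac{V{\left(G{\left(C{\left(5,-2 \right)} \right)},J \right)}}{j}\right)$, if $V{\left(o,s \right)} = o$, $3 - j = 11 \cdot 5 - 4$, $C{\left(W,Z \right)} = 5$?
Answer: $\frac{110687}{4272} \approx 25.91$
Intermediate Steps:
$j = -48$ ($j = 3 - \left(11 \cdot 5 - 4\right) = 3 - \left(55 - 4\right) = 3 - 51 = -48$)
$17 \left(- \frac{550}{-356} + \frac{V{\left(G{\left(C{\left(5,-2 \right)} \right)},J \right)}}{j}\right) = 17 \left(- \frac{550}{-356} + 1 \frac{1}{-48}\right) = 17 \left(\left(-550\right) \left(- \frac{1}{356}\right) + 1 \left(- \frac{1}{48}\right)\right) = 17 \left(\frac{275}{178} - \frac{1}{48}\right) = 17 \cdot \frac{6511}{4272} = \frac{110687}{4272}$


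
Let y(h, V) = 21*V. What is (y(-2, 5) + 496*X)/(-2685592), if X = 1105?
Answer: -548185/2685592 ≈ -0.20412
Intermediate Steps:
(y(-2, 5) + 496*X)/(-2685592) = (21*5 + 496*1105)/(-2685592) = (105 + 548080)*(-1/2685592) = 548185*(-1/2685592) = -548185/2685592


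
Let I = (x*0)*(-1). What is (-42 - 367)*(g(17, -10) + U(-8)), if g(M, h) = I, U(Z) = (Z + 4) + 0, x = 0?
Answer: 1636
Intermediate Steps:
I = 0 (I = (0*0)*(-1) = 0*(-1) = 0)
U(Z) = 4 + Z (U(Z) = (4 + Z) + 0 = 4 + Z)
g(M, h) = 0
(-42 - 367)*(g(17, -10) + U(-8)) = (-42 - 367)*(0 + (4 - 8)) = -409*(0 - 4) = -409*(-4) = 1636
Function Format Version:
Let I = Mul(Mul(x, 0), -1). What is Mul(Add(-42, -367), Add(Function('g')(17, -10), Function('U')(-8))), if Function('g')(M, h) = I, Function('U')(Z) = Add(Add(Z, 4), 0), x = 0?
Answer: 1636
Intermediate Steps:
I = 0 (I = Mul(Mul(0, 0), -1) = Mul(0, -1) = 0)
Function('U')(Z) = Add(4, Z) (Function('U')(Z) = Add(Add(4, Z), 0) = Add(4, Z))
Function('g')(M, h) = 0
Mul(Add(-42, -367), Add(Function('g')(17, -10), Function('U')(-8))) = Mul(Add(-42, -367), Add(0, Add(4, -8))) = Mul(-409, Add(0, -4)) = Mul(-409, -4) = 1636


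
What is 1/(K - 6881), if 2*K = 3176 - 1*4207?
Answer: -2/14793 ≈ -0.00013520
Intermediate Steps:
K = -1031/2 (K = (3176 - 1*4207)/2 = (3176 - 4207)/2 = (½)*(-1031) = -1031/2 ≈ -515.50)
1/(K - 6881) = 1/(-1031/2 - 6881) = 1/(-14793/2) = -2/14793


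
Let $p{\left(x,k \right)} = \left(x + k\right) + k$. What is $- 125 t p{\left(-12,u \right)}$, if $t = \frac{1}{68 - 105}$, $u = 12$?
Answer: $\frac{1500}{37} \approx 40.541$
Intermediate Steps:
$p{\left(x,k \right)} = x + 2 k$ ($p{\left(x,k \right)} = \left(k + x\right) + k = x + 2 k$)
$t = - \frac{1}{37}$ ($t = \frac{1}{68 - 105} = \frac{1}{-37} = - \frac{1}{37} \approx -0.027027$)
$- 125 t p{\left(-12,u \right)} = \left(-125\right) \left(- \frac{1}{37}\right) \left(-12 + 2 \cdot 12\right) = \frac{125 \left(-12 + 24\right)}{37} = \frac{125}{37} \cdot 12 = \frac{1500}{37}$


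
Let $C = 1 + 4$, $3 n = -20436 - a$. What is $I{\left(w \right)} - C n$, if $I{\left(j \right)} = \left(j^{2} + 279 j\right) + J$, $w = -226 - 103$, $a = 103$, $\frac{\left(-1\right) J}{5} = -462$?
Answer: $\frac{158975}{3} \approx 52992.0$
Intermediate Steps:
$J = 2310$ ($J = \left(-5\right) \left(-462\right) = 2310$)
$w = -329$
$I{\left(j \right)} = 2310 + j^{2} + 279 j$ ($I{\left(j \right)} = \left(j^{2} + 279 j\right) + 2310 = 2310 + j^{2} + 279 j$)
$n = - \frac{20539}{3}$ ($n = \frac{-20436 - 103}{3} = \frac{1}{3} \left(-20539\right) = - \frac{20539}{3} \approx -6846.3$)
$C = 5$
$I{\left(w \right)} - C n = \left(2310 + \left(-329\right)^{2} + 279 \left(-329\right)\right) - 5 \left(- \frac{20539}{3}\right) = \left(2310 + 108241 - 91791\right) - - \frac{102695}{3} = 18760 + \frac{102695}{3} = \frac{158975}{3}$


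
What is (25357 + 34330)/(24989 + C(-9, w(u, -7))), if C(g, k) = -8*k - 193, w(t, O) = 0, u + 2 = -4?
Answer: 59687/24796 ≈ 2.4071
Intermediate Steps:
u = -6 (u = -2 - 4 = -6)
C(g, k) = -193 - 8*k
(25357 + 34330)/(24989 + C(-9, w(u, -7))) = (25357 + 34330)/(24989 + (-193 - 8*0)) = 59687/(24989 + (-193 + 0)) = 59687/(24989 - 193) = 59687/24796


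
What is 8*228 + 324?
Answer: 2148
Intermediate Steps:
8*228 + 324 = 1824 + 324 = 2148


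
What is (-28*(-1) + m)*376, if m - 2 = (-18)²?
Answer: 133104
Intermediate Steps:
m = 326 (m = 2 + (-18)² = 2 + 324 = 326)
(-28*(-1) + m)*376 = (-28*(-1) + 326)*376 = (28 + 326)*376 = 354*376 = 133104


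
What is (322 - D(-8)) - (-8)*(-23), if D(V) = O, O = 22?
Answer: 116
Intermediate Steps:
D(V) = 22
(322 - D(-8)) - (-8)*(-23) = (322 - 1*22) - (-8)*(-23) = (322 - 22) - 1*184 = 300 - 184 = 116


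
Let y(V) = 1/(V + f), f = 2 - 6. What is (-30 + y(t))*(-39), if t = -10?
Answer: 16419/14 ≈ 1172.8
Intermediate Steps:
f = -4
y(V) = 1/(-4 + V) (y(V) = 1/(V - 4) = 1/(-4 + V))
(-30 + y(t))*(-39) = (-30 + 1/(-4 - 10))*(-39) = (-30 + 1/(-14))*(-39) = (-30 - 1/14)*(-39) = -421/14*(-39) = 16419/14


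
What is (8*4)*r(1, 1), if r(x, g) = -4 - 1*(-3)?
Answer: -32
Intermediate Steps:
r(x, g) = -1 (r(x, g) = -4 + 3 = -1)
(8*4)*r(1, 1) = (8*4)*(-1) = 32*(-1) = -32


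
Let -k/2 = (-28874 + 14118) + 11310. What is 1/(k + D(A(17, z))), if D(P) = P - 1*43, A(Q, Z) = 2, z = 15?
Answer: 1/6851 ≈ 0.00014596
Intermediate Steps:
k = 6892 (k = -2*((-28874 + 14118) + 11310) = -2*(-14756 + 11310) = -2*(-3446) = 6892)
D(P) = -43 + P (D(P) = P - 43 = -43 + P)
1/(k + D(A(17, z))) = 1/(6892 + (-43 + 2)) = 1/(6892 - 41) = 1/6851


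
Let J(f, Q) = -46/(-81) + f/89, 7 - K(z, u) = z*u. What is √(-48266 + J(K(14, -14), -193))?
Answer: 7*I*√631952777/801 ≈ 219.69*I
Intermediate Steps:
K(z, u) = 7 - u*z (K(z, u) = 7 - z*u = 7 - u*z)
J(f, Q) = 46/81 + f/89 (J(f, Q) = -46*(-1/81) + f*(1/89) = 46/81 + f/89)
√(-48266 + J(K(14, -14), -193)) = √(-48266 + (46/81 + (7 - 1*(-14)*14)/89)) = √(-48266 + (46/81 + (7 + 196)/89)) = √(-48266 + (46/81 + (1/89)*203)) = √(-48266 + (46/81 + 203/89)) = √(-48266 + 20537/7209) = √(-347929057/7209) = 7*I*√631952777/801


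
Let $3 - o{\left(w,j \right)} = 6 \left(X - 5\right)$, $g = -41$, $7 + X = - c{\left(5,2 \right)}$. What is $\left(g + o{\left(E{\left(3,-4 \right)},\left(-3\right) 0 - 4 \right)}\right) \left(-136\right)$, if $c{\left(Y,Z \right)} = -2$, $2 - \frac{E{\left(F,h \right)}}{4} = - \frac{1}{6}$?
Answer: $-2992$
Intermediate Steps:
$E{\left(F,h \right)} = \frac{26}{3}$ ($E{\left(F,h \right)} = 8 - 4 \left(- \frac{1}{6}\right) = 8 - 4 \left(\left(-1\right) \frac{1}{6}\right) = 8 - - \frac{2}{3} = 8 + \frac{2}{3} = \frac{26}{3}$)
$X = -5$ ($X = -7 - -2 = -7 + 2 = -5$)
$o{\left(w,j \right)} = 63$ ($o{\left(w,j \right)} = 3 - 6 \left(-5 - 5\right) = 3 - 6 \left(-10\right) = 3 - -60 = 3 + 60 = 63$)
$\left(g + o{\left(E{\left(3,-4 \right)},\left(-3\right) 0 - 4 \right)}\right) \left(-136\right) = \left(-41 + 63\right) \left(-136\right) = 22 \left(-136\right) = -2992$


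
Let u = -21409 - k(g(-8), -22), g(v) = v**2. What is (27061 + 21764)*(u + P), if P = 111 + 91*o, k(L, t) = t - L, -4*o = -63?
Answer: -3862789875/4 ≈ -9.6570e+8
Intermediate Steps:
o = 63/4 (o = -1/4*(-63) = 63/4 ≈ 15.750)
P = 6177/4 (P = 111 + 91*(63/4) = 111 + 5733/4 = 6177/4 ≈ 1544.3)
u = -21323 (u = -21409 - (-22 - 1*(-8)**2) = -21409 - (-22 - 1*64) = -21409 - (-22 - 64) = -21409 - 1*(-86) = -21409 + 86 = -21323)
(27061 + 21764)*(u + P) = (27061 + 21764)*(-21323 + 6177/4) = 48825*(-79115/4) = -3862789875/4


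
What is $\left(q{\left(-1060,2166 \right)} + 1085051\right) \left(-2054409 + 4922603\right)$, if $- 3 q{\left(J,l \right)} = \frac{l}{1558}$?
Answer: $\frac{127597552987968}{41} \approx 3.1121 \cdot 10^{12}$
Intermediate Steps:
$q{\left(J,l \right)} = - \frac{l}{4674}$ ($q{\left(J,l \right)} = - \frac{l \frac{1}{1558}}{3} = - \frac{\frac{1}{1558} l}{3} = - \frac{l}{4674}$)
$\left(q{\left(-1060,2166 \right)} + 1085051\right) \left(-2054409 + 4922603\right) = \left(\left(- \frac{1}{4674}\right) 2166 + 1085051\right) \left(-2054409 + 4922603\right) = \left(- \frac{19}{41} + 1085051\right) 2868194 = \frac{44487072}{41} \cdot 2868194 = \frac{127597552987968}{41}$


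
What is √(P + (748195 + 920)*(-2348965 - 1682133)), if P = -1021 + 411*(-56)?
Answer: I*√3019756002307 ≈ 1.7377e+6*I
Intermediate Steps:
P = -24037 (P = -1021 - 23016 = -24037)
√(P + (748195 + 920)*(-2348965 - 1682133)) = √(-24037 + (748195 + 920)*(-2348965 - 1682133)) = √(-24037 + 749115*(-4031098)) = √(-24037 - 3019755978270) = √(-3019756002307) = I*√3019756002307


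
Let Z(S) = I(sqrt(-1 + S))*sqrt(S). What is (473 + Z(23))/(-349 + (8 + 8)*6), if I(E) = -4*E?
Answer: -43/23 + 4*sqrt(506)/253 ≈ -1.5139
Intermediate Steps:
Z(S) = -4*sqrt(S)*sqrt(-1 + S) (Z(S) = (-4*sqrt(-1 + S))*sqrt(S) = -4*sqrt(S)*sqrt(-1 + S))
(473 + Z(23))/(-349 + (8 + 8)*6) = (473 - 4*sqrt(23)*sqrt(-1 + 23))/(-349 + (8 + 8)*6) = (473 - 4*sqrt(23)*sqrt(22))/(-349 + 16*6) = (473 - 4*sqrt(506))/(-349 + 96) = (473 - 4*sqrt(506))/(-253) = (473 - 4*sqrt(506))*(-1/253) = -43/23 + 4*sqrt(506)/253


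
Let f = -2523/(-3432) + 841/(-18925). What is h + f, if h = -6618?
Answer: -143266069779/21650200 ≈ -6617.3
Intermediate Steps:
f = 14953821/21650200 (f = -2523*(-1/3432) + 841*(-1/18925) = 841/1144 - 841/18925 = 14953821/21650200 ≈ 0.69070)
h + f = -6618 + 14953821/21650200 = -143266069779/21650200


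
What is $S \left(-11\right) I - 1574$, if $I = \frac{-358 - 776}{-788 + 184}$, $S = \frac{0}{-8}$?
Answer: $-1574$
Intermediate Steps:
$S = 0$ ($S = 0 \left(- \frac{1}{8}\right) = 0$)
$I = \frac{567}{302}$ ($I = - \frac{1134}{-604} = \left(-1134\right) \left(- \frac{1}{604}\right) = \frac{567}{302} \approx 1.8775$)
$S \left(-11\right) I - 1574 = 0 \left(-11\right) \frac{567}{302} - 1574 = 0 \cdot \frac{567}{302} - 1574 = 0 - 1574 = -1574$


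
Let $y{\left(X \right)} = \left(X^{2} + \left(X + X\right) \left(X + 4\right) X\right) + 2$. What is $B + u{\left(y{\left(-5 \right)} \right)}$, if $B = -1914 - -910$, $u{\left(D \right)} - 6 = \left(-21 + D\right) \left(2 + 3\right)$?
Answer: $-1218$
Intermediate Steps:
$y{\left(X \right)} = 2 + X^{2} + 2 X^{2} \left(4 + X\right)$ ($y{\left(X \right)} = \left(X^{2} + 2 X \left(4 + X\right) X\right) + 2 = \left(X^{2} + 2 X^{2} \left(4 + X\right)\right) + 2 = 2 + X^{2} + 2 X^{2} \left(4 + X\right)$)
$u{\left(D \right)} = -99 + 5 D$ ($u{\left(D \right)} = 6 + \left(-21 + D\right) \left(2 + 3\right) = 6 + \left(-21 + D\right) 5 = 6 + \left(-105 + 5 D\right) = -99 + 5 D$)
$B = -1004$ ($B = -1914 + 910 = -1004$)
$B + u{\left(y{\left(-5 \right)} \right)} = -1004 + \left(-99 + 5 \left(2 + 2 \left(-5\right)^{3} + 9 \left(-5\right)^{2}\right)\right) = -1004 + \left(-99 + 5 \left(2 + 2 \left(-125\right) + 9 \cdot 25\right)\right) = -1004 + \left(-99 + 5 \left(2 - 250 + 225\right)\right) = -1004 + \left(-99 + 5 \left(-23\right)\right) = -1004 - 214 = -1218$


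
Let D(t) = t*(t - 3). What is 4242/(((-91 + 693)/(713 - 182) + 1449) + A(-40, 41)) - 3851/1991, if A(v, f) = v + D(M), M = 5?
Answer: 1580727041/1501395181 ≈ 1.0528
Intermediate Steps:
D(t) = t*(-3 + t)
A(v, f) = 10 + v (A(v, f) = v + 5*(-3 + 5) = v + 5*2 = v + 10 = 10 + v)
4242/(((-91 + 693)/(713 - 182) + 1449) + A(-40, 41)) - 3851/1991 = 4242/(((-91 + 693)/(713 - 182) + 1449) + (10 - 40)) - 3851/1991 = 4242/((602/531 + 1449) - 30) - 3851*1/1991 = 4242/((602*(1/531) + 1449) - 30) - 3851/1991 = 4242/((602/531 + 1449) - 30) - 3851/1991 = 4242/(770021/531 - 30) - 3851/1991 = 4242/(754091/531) - 3851/1991 = 4242*(531/754091) - 3851/1991 = 2252502/754091 - 3851/1991 = 1580727041/1501395181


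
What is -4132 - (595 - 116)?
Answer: -4611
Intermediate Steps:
-4132 - (595 - 116) = -4132 - 1*479 = -4132 - 479 = -4611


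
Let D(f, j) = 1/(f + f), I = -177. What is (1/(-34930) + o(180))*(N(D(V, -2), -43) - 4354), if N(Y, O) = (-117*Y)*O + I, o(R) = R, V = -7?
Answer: -86093354507/97804 ≈ -8.8026e+5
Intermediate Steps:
D(f, j) = 1/(2*f)
N(Y, O) = -177 - 117*O*Y (N(Y, O) = (-117*Y)*O - 177 = -117*O*Y - 177 = -177 - 117*O*Y)
(1/(-34930) + o(180))*(N(D(V, -2), -43) - 4354) = (1/(-34930) + 180)*((-177 - 117*(-43)*(1/2)/(-7)) - 4354) = (-1/34930 + 180)*((-177 - 117*(-43)*(1/2)*(-1/7)) - 4354) = 6287399*((-177 - 117*(-43)*(-1/14)) - 4354)/34930 = 6287399*((-177 - 5031/14) - 4354)/34930 = 6287399*(-7509/14 - 4354)/34930 = (6287399/34930)*(-68465/14) = -86093354507/97804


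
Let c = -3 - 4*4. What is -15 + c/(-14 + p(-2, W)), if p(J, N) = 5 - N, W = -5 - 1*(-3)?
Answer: -86/7 ≈ -12.286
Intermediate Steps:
W = -2 (W = -5 + 3 = -2)
c = -19 (c = -3 - 16 = -19)
-15 + c/(-14 + p(-2, W)) = -15 - 19/(-14 + (5 - 1*(-2))) = -15 - 19/(-14 + (5 + 2)) = -15 - 19/(-14 + 7) = -15 - 19/(-7) = -15 - 19*(-1/7) = -15 + 19/7 = -86/7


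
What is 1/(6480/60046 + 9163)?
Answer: 30023/275103989 ≈ 0.00010913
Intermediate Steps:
1/(6480/60046 + 9163) = 1/(6480*(1/60046) + 9163) = 1/(3240/30023 + 9163) = 1/(275103989/30023) = 30023/275103989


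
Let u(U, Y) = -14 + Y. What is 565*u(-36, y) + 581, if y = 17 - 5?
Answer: -549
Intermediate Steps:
y = 12
565*u(-36, y) + 581 = 565*(-14 + 12) + 581 = 565*(-2) + 581 = -1130 + 581 = -549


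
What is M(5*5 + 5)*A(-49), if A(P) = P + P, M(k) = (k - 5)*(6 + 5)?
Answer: -26950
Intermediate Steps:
M(k) = -55 + 11*k (M(k) = (-5 + k)*11 = -55 + 11*k)
A(P) = 2*P
M(5*5 + 5)*A(-49) = (-55 + 11*(5*5 + 5))*(2*(-49)) = (-55 + 11*(25 + 5))*(-98) = (-55 + 11*30)*(-98) = (-55 + 330)*(-98) = 275*(-98) = -26950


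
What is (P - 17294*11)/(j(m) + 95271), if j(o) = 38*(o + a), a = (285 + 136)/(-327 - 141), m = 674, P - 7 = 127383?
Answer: -14705496/28278623 ≈ -0.52002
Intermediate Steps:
P = 127390 (P = 7 + 127383 = 127390)
a = -421/468 (a = 421/(-468) = 421*(-1/468) = -421/468 ≈ -0.89957)
j(o) = -7999/234 + 38*o (j(o) = 38*(o - 421/468) = 38*(-421/468 + o) = -7999/234 + 38*o)
(P - 17294*11)/(j(m) + 95271) = (127390 - 17294*11)/((-7999/234 + 38*674) + 95271) = (127390 - 190234)/((-7999/234 + 25612) + 95271) = -62844/(5985209/234 + 95271) = -62844/28278623/234 = -62844*234/28278623 = -14705496/28278623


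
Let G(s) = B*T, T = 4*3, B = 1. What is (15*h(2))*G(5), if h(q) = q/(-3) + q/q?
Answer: 60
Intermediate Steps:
h(q) = 1 - q/3 (h(q) = q*(-⅓) + 1 = -q/3 + 1 = 1 - q/3)
T = 12
G(s) = 12 (G(s) = 1*12 = 12)
(15*h(2))*G(5) = (15*(1 - ⅓*2))*12 = (15*(1 - ⅔))*12 = (15*(⅓))*12 = 5*12 = 60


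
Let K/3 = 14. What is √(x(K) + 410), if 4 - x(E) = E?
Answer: 2*√93 ≈ 19.287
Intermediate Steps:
K = 42 (K = 3*14 = 42)
x(E) = 4 - E
√(x(K) + 410) = √((4 - 1*42) + 410) = √((4 - 42) + 410) = √(-38 + 410) = √372 = 2*√93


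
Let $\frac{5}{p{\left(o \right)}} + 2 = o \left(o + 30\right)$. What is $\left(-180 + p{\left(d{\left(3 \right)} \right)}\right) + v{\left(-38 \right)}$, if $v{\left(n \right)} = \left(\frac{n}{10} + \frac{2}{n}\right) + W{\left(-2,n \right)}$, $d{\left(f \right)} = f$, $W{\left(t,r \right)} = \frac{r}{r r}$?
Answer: $- \frac{3387939}{18430} \approx -183.83$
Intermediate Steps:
$W{\left(t,r \right)} = \frac{1}{r}$ ($W{\left(t,r \right)} = \frac{r}{r^{2}} = \frac{1}{r}$)
$v{\left(n \right)} = \frac{3}{n} + \frac{n}{10}$ ($v{\left(n \right)} = \left(\frac{n}{10} + \frac{2}{n}\right) + \frac{1}{n} = \left(\frac{2}{n} + \frac{n}{10}\right) + \frac{1}{n} = \frac{3}{n} + \frac{n}{10}$)
$p{\left(o \right)} = \frac{5}{-2 + o \left(30 + o\right)}$ ($p{\left(o \right)} = \frac{5}{-2 + o \left(o + 30\right)} = \frac{5}{-2 + o \left(30 + o\right)}$)
$\left(-180 + p{\left(d{\left(3 \right)} \right)}\right) + v{\left(-38 \right)} = \left(-180 + \frac{5}{-2 + 3^{2} + 30 \cdot 3}\right) + \left(\frac{3}{-38} + \frac{1}{10} \left(-38\right)\right) = \left(-180 + \frac{5}{-2 + 9 + 90}\right) + \left(3 \left(- \frac{1}{38}\right) - \frac{19}{5}\right) = \left(-180 + \frac{5}{97}\right) - \frac{737}{190} = - \frac{17455}{97} - \frac{737}{190} = - \frac{3387939}{18430}$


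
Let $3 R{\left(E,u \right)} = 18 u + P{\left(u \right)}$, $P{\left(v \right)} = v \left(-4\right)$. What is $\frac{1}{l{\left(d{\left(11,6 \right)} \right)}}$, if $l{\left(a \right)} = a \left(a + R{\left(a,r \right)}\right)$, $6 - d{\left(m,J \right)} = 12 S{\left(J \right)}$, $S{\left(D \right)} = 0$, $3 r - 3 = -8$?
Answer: $- \frac{3}{32} \approx -0.09375$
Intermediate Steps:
$r = - \frac{5}{3}$ ($r = 1 + \frac{1}{3} \left(-8\right) = 1 - \frac{8}{3} = - \frac{5}{3} \approx -1.6667$)
$P{\left(v \right)} = - 4 v$
$R{\left(E,u \right)} = \frac{14 u}{3}$ ($R{\left(E,u \right)} = \frac{18 u - 4 u}{3} = \frac{14 u}{3}$)
$d{\left(m,J \right)} = 6$ ($d{\left(m,J \right)} = 6 - 12 \cdot 0 = 6 - 0 = 6 + 0 = 6$)
$l{\left(a \right)} = a \left(- \frac{70}{9} + a\right)$ ($l{\left(a \right)} = a \left(a + \frac{14}{3} \left(- \frac{5}{3}\right)\right) = a \left(a - \frac{70}{9}\right) = a \left(- \frac{70}{9} + a\right)$)
$\frac{1}{l{\left(d{\left(11,6 \right)} \right)}} = \frac{1}{\frac{1}{9} \cdot 6 \left(-70 + 9 \cdot 6\right)} = \frac{1}{\frac{1}{9} \cdot 6 \left(-70 + 54\right)} = \frac{1}{\frac{1}{9} \cdot 6 \left(-16\right)} = \frac{1}{- \frac{32}{3}} = - \frac{3}{32}$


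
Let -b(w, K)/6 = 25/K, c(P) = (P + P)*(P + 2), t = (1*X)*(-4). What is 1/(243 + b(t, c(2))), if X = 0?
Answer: 8/1869 ≈ 0.0042804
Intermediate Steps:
t = 0 (t = (1*0)*(-4) = 0*(-4) = 0)
c(P) = 2*P*(2 + P) (c(P) = (2*P)*(2 + P) = 2*P*(2 + P))
b(w, K) = -150/K
1/(243 + b(t, c(2))) = 1/(243 - 150*1/(4*(2 + 2))) = 1/(243 - 150/(2*2*4)) = 1/(243 - 150/16) = 1/(243 - 150*1/16) = 1/(243 - 75/8) = 1/(1869/8) = 8/1869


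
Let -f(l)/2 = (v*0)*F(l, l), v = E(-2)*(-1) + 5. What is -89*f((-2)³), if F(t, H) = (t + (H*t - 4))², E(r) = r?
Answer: 0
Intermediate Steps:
v = 7 (v = -2*(-1) + 5 = 2 + 5 = 7)
F(t, H) = (-4 + t + H*t)² (F(t, H) = (t + (-4 + H*t))² = (-4 + t + H*t)²)
f(l) = 0 (f(l) = -2*7*0*(-4 + l + l*l)² = -0*(-4 + l + l²)² = -2*0 = 0)
-89*f((-2)³) = -89*0 = 0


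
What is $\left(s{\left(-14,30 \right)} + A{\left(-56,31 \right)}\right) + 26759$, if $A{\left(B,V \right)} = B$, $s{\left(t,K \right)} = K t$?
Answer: $26283$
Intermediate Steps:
$\left(s{\left(-14,30 \right)} + A{\left(-56,31 \right)}\right) + 26759 = \left(30 \left(-14\right) - 56\right) + 26759 = \left(-420 - 56\right) + 26759 = -476 + 26759 = 26283$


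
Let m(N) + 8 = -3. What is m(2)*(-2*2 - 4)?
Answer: 88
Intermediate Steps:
m(N) = -11 (m(N) = -8 - 3 = -11)
m(2)*(-2*2 - 4) = -11*(-2*2 - 4) = -11*(-4 - 4) = -11*(-8) = 88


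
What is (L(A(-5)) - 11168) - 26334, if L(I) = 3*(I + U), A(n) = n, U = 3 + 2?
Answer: -37502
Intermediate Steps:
U = 5
L(I) = 15 + 3*I (L(I) = 3*(I + 5) = 3*(5 + I) = 15 + 3*I)
(L(A(-5)) - 11168) - 26334 = ((15 + 3*(-5)) - 11168) - 26334 = ((15 - 15) - 11168) - 26334 = (0 - 11168) - 26334 = -11168 - 26334 = -37502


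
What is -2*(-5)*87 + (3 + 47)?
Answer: 920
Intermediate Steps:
-2*(-5)*87 + (3 + 47) = 10*87 + 50 = 870 + 50 = 920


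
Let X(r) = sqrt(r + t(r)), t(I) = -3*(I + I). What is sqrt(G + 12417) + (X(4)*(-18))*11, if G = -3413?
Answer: 2*sqrt(2251) - 396*I*sqrt(5) ≈ 94.889 - 885.48*I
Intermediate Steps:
t(I) = -6*I
X(r) = sqrt(5)*sqrt(-r) (X(r) = sqrt(r - 6*r) = sqrt(-5*r) = sqrt(5)*sqrt(-r))
sqrt(G + 12417) + (X(4)*(-18))*11 = sqrt(-3413 + 12417) + ((sqrt(5)*sqrt(-1*4))*(-18))*11 = sqrt(9004) + ((sqrt(5)*sqrt(-4))*(-18))*11 = 2*sqrt(2251) + ((sqrt(5)*(2*I))*(-18))*11 = 2*sqrt(2251) + ((2*I*sqrt(5))*(-18))*11 = 2*sqrt(2251) - 36*I*sqrt(5)*11 = 2*sqrt(2251) - 396*I*sqrt(5)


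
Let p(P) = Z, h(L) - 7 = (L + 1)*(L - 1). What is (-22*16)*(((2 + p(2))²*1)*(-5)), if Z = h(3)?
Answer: 508640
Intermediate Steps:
h(L) = 7 + (1 + L)*(-1 + L) (h(L) = 7 + (L + 1)*(L - 1) = 7 + (1 + L)*(-1 + L))
Z = 15 (Z = 6 + 3² = 6 + 9 = 15)
p(P) = 15
(-22*16)*(((2 + p(2))²*1)*(-5)) = (-22*16)*(((2 + 15)²*1)*(-5)) = -352*17²*1*(-5) = -352*289*1*(-5) = -101728*(-5) = -352*(-1445) = 508640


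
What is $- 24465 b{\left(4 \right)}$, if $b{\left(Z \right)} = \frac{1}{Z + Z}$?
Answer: $- \frac{24465}{8} \approx -3058.1$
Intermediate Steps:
$b{\left(Z \right)} = \frac{1}{2 Z}$
$- 24465 b{\left(4 \right)} = - 24465 \frac{1}{2 \cdot 4} = - 24465 \cdot \frac{1}{2} \cdot \frac{1}{4} = \left(-24465\right) \frac{1}{8} = - \frac{24465}{8}$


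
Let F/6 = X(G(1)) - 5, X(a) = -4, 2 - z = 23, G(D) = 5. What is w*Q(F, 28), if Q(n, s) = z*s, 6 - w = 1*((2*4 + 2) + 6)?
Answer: 5880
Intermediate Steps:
z = -21 (z = 2 - 1*23 = 2 - 23 = -21)
w = -10 (w = 6 - ((2*4 + 2) + 6) = 6 - ((8 + 2) + 6) = 6 - (10 + 6) = 6 - 16 = -10)
F = -54 (F = 6*(-4 - 5) = 6*(-9) = -54)
Q(n, s) = -21*s
w*Q(F, 28) = -(-210)*28 = -10*(-588) = 5880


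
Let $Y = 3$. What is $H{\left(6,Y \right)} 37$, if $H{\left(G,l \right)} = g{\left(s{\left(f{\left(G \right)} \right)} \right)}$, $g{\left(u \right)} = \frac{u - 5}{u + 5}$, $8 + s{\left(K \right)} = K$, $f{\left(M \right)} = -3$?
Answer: $\frac{296}{3} \approx 98.667$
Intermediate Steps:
$s{\left(K \right)} = -8 + K$
$g{\left(u \right)} = \frac{-5 + u}{5 + u}$
$H{\left(G,l \right)} = \frac{8}{3}$ ($H{\left(G,l \right)} = \frac{-5 - 11}{5 - 11} = \frac{1}{-6} \left(-16\right) = \left(- \frac{1}{6}\right) \left(-16\right) = \frac{8}{3}$)
$H{\left(6,Y \right)} 37 = \frac{8}{3} \cdot 37 = \frac{296}{3}$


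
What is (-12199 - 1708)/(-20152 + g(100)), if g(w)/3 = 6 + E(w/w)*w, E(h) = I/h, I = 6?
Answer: 13907/18334 ≈ 0.75854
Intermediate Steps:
E(h) = 6/h
g(w) = 18 + 18*w (g(w) = 3*(6 + (6/((w/w)))*w) = 3*(6 + (6/1)*w) = 3*(6 + (6*1)*w) = 3*(6 + 6*w) = 18 + 18*w)
(-12199 - 1708)/(-20152 + g(100)) = (-12199 - 1708)/(-20152 + (18 + 18*100)) = -13907/(-20152 + (18 + 1800)) = -13907/(-20152 + 1818) = -13907/(-18334) = -13907*(-1/18334) = 13907/18334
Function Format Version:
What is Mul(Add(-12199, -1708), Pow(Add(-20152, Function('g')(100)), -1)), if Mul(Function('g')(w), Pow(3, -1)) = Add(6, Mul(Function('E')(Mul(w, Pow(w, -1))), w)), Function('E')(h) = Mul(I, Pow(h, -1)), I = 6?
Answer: Rational(13907, 18334) ≈ 0.75854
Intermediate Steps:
Function('E')(h) = Mul(6, Pow(h, -1))
Function('g')(w) = Add(18, Mul(18, w)) (Function('g')(w) = Mul(3, Add(6, Mul(Mul(6, Pow(Mul(w, Pow(w, -1)), -1)), w))) = Mul(3, Add(6, Mul(Mul(6, Pow(1, -1)), w))) = Mul(3, Add(6, Mul(Mul(6, 1), w))) = Mul(3, Add(6, Mul(6, w))) = Add(18, Mul(18, w)))
Mul(Add(-12199, -1708), Pow(Add(-20152, Function('g')(100)), -1)) = Mul(Add(-12199, -1708), Pow(Add(-20152, Add(18, Mul(18, 100))), -1)) = Mul(-13907, Pow(Add(-20152, Add(18, 1800)), -1)) = Mul(-13907, Pow(Add(-20152, 1818), -1)) = Mul(-13907, Pow(-18334, -1)) = Mul(-13907, Rational(-1, 18334)) = Rational(13907, 18334)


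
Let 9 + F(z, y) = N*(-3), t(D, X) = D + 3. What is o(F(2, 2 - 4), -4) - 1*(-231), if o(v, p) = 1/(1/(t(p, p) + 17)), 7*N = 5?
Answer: 247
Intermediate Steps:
t(D, X) = 3 + D
N = 5/7 (N = (1/7)*5 = 5/7 ≈ 0.71429)
F(z, y) = -78/7 (F(z, y) = -9 + (5/7)*(-3) = -9 - 15/7 = -78/7)
o(v, p) = 20 + p (o(v, p) = 1/(1/((3 + p) + 17)) = 1/(1/(20 + p)) = 20 + p)
o(F(2, 2 - 4), -4) - 1*(-231) = (20 - 4) - 1*(-231) = 16 + 231 = 247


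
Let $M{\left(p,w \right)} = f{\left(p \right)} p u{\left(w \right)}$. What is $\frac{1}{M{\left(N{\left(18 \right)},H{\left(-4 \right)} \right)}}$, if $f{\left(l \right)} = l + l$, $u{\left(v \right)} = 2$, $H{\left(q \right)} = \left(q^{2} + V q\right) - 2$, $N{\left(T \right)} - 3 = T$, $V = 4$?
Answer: $\frac{1}{1764} \approx 0.00056689$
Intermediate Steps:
$N{\left(T \right)} = 3 + T$
$H{\left(q \right)} = -2 + q^{2} + 4 q$ ($H{\left(q \right)} = \left(q^{2} + 4 q\right) - 2 = -2 + q^{2} + 4 q$)
$f{\left(l \right)} = 2 l$
$M{\left(p,w \right)} = 4 p^{2}$ ($M{\left(p,w \right)} = 2 p p 2 = 2 p^{2} \cdot 2 = 4 p^{2}$)
$\frac{1}{M{\left(N{\left(18 \right)},H{\left(-4 \right)} \right)}} = \frac{1}{4 \left(3 + 18\right)^{2}} = \frac{1}{4 \cdot 21^{2}} = \frac{1}{4 \cdot 441} = \frac{1}{1764}$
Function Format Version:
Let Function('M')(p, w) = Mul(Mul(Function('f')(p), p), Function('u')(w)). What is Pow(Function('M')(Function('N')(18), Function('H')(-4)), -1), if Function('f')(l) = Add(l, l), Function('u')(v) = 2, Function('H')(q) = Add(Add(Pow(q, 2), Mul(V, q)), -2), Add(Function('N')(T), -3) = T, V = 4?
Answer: Rational(1, 1764) ≈ 0.00056689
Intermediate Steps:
Function('N')(T) = Add(3, T)
Function('H')(q) = Add(-2, Pow(q, 2), Mul(4, q)) (Function('H')(q) = Add(Add(Pow(q, 2), Mul(4, q)), -2) = Add(-2, Pow(q, 2), Mul(4, q)))
Function('f')(l) = Mul(2, l)
Function('M')(p, w) = Mul(4, Pow(p, 2)) (Function('M')(p, w) = Mul(Mul(Mul(2, p), p), 2) = Mul(Mul(2, Pow(p, 2)), 2) = Mul(4, Pow(p, 2)))
Pow(Function('M')(Function('N')(18), Function('H')(-4)), -1) = Pow(Mul(4, Pow(Add(3, 18), 2)), -1) = Pow(Mul(4, Pow(21, 2)), -1) = Pow(Mul(4, 441), -1) = Pow(1764, -1) = Rational(1, 1764)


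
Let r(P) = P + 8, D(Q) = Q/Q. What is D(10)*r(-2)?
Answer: 6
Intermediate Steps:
D(Q) = 1
r(P) = 8 + P
D(10)*r(-2) = 1*(8 - 2) = 1*6 = 6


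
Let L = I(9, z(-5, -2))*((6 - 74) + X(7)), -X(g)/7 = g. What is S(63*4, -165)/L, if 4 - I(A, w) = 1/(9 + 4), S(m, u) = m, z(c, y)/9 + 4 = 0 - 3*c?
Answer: -28/51 ≈ -0.54902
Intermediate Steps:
X(g) = -7*g
z(c, y) = -36 - 27*c (z(c, y) = -36 + 9*(0 - 3*c) = -36 + 9*(-3*c) = -36 - 27*c)
I(A, w) = 51/13 (I(A, w) = 4 - 1/(9 + 4) = 4 - 1/13 = 51/13)
L = -459 (L = 51*((6 - 74) - 7*7)/13 = 51*(-68 - 49)/13 = (51/13)*(-117) = -459)
S(63*4, -165)/L = (63*4)/(-459) = 252*(-1/459) = -28/51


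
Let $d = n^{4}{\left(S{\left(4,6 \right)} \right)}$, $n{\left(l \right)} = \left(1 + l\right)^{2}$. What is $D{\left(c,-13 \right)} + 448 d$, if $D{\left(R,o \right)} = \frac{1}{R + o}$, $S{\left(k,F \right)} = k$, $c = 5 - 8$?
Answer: $\frac{2799999999}{16} \approx 1.75 \cdot 10^{8}$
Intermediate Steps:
$c = -3$
$d = 390625$ ($d = \left(\left(1 + 4\right)^{2}\right)^{4} = \left(5^{2}\right)^{4} = 25^{4} = 390625$)
$D{\left(c,-13 \right)} + 448 d = \frac{1}{-3 - 13} + 448 \cdot 390625 = \frac{1}{-16} + 175000000 = - \frac{1}{16} + 175000000 = \frac{2799999999}{16}$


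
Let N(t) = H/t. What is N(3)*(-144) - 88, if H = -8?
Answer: 296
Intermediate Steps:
N(t) = -8/t
N(3)*(-144) - 88 = -8/3*(-144) - 88 = 384 - 88 = 296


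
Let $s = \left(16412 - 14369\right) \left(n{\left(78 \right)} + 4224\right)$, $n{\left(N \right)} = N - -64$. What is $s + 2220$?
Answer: $8921958$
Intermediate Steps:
$n{\left(N \right)} = 64 + N$ ($n{\left(N \right)} = N + 64 = 64 + N$)
$s = 8919738$ ($s = \left(16412 - 14369\right) \left(\left(64 + 78\right) + 4224\right) = 2043 \left(142 + 4224\right) = 2043 \cdot 4366 = 8919738$)
$s + 2220 = 8919738 + 2220 = 8921958$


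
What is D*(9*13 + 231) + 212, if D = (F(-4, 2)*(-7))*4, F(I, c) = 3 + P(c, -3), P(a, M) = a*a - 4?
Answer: -29020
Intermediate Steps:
P(a, M) = -4 + a**2 (P(a, M) = a**2 - 4 = -4 + a**2)
F(I, c) = -1 + c**2 (F(I, c) = 3 + (-4 + c**2) = -1 + c**2)
D = -84 (D = ((-1 + 2**2)*(-7))*4 = ((-1 + 4)*(-7))*4 = (3*(-7))*4 = -21*4 = -84)
D*(9*13 + 231) + 212 = -84*(9*13 + 231) + 212 = -84*(117 + 231) + 212 = -84*348 + 212 = -29232 + 212 = -29020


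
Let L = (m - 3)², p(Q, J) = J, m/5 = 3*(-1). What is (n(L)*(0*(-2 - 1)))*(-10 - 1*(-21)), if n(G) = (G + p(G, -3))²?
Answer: 0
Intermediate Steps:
m = -15 (m = 5*(3*(-1)) = 5*(-3) = -15)
L = 324 (L = (-15 - 3)² = (-18)² = 324)
n(G) = (-3 + G)² (n(G) = (G - 3)² = (-3 + G)²)
(n(L)*(0*(-2 - 1)))*(-10 - 1*(-21)) = ((-3 + 324)²*(0*(-2 - 1)))*(-10 - 1*(-21)) = (321²*(0*(-3)))*(-10 + 21) = (103041*0)*11 = 0*11 = 0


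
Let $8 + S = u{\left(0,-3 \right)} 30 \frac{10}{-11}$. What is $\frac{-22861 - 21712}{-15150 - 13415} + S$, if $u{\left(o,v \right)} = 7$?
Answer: $- \frac{2138273}{10835} \approx -197.35$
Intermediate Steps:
$S = - \frac{2188}{11}$ ($S = -8 + 7 \cdot 30 \frac{10}{-11} = -8 + 210 \cdot 10 \left(- \frac{1}{11}\right) = -8 + 210 \left(- \frac{10}{11}\right) = -8 - \frac{2100}{11} = - \frac{2188}{11} \approx -198.91$)
$\frac{-22861 - 21712}{-15150 - 13415} + S = \frac{-22861 - 21712}{-15150 - 13415} - \frac{2188}{11} = - \frac{44573}{-28565} - \frac{2188}{11} = \left(-44573\right) \left(- \frac{1}{28565}\right) - \frac{2188}{11} = \frac{1537}{985} - \frac{2188}{11} = - \frac{2138273}{10835}$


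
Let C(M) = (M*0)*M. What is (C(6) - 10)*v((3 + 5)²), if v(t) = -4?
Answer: 40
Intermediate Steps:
C(M) = 0 (C(M) = 0*M = 0)
(C(6) - 10)*v((3 + 5)²) = (0 - 10)*(-4) = -10*(-4) = 40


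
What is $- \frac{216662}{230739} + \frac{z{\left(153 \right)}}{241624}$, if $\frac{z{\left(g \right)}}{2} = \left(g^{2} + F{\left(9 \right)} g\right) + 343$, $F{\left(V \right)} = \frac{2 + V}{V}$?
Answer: $- \frac{20651708623}{27876040068} \approx -0.74084$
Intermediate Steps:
$F{\left(V \right)} = \frac{2 + V}{V}$
$z{\left(g \right)} = 686 + 2 g^{2} + \frac{22 g}{9}$ ($z{\left(g \right)} = 2 \left(\left(g^{2} + \frac{2 + 9}{9} g\right) + 343\right) = 2 \left(\left(g^{2} + \frac{1}{9} \cdot 11 g\right) + 343\right) = 2 \left(\left(g^{2} + \frac{11 g}{9}\right) + 343\right) = 2 \left(343 + g^{2} + \frac{11 g}{9}\right) = 686 + 2 g^{2} + \frac{22 g}{9}$)
$- \frac{216662}{230739} + \frac{z{\left(153 \right)}}{241624} = - \frac{216662}{230739} + \frac{686 + 2 \cdot 153^{2} + \frac{22}{9} \cdot 153}{241624} = \left(-216662\right) \frac{1}{230739} + \left(686 + 2 \cdot 23409 + 374\right) \frac{1}{241624} = - \frac{216662}{230739} + \left(686 + 46818 + 374\right) \frac{1}{241624} = - \frac{216662}{230739} + 47878 \cdot \frac{1}{241624} = - \frac{216662}{230739} + \frac{23939}{120812} = - \frac{20651708623}{27876040068}$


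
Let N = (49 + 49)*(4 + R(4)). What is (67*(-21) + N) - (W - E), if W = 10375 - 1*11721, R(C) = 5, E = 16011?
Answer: 16832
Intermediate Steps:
N = 882 (N = (49 + 49)*(4 + 5) = 98*9 = 882)
W = -1346 (W = 10375 - 11721 = -1346)
(67*(-21) + N) - (W - E) = (67*(-21) + 882) - (-1346 - 1*16011) = (-1407 + 882) - (-1346 - 16011) = -525 - 1*(-17357) = -525 + 17357 = 16832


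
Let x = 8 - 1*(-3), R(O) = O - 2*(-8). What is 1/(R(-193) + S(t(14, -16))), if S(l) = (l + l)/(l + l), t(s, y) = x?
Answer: -1/176 ≈ -0.0056818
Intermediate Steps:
R(O) = 16 + O (R(O) = O + 16 = 16 + O)
x = 11 (x = 8 + 3 = 11)
t(s, y) = 11
S(l) = 1 (S(l) = (2*l)/((2*l)) = (2*l)*(1/(2*l)) = 1)
1/(R(-193) + S(t(14, -16))) = 1/((16 - 193) + 1) = 1/(-177 + 1) = 1/(-176) = -1/176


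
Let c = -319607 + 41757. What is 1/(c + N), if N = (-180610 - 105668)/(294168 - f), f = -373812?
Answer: -111330/30933088213 ≈ -3.5991e-6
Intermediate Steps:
c = -277850
N = -47713/111330 (N = (-180610 - 105668)/(294168 - 1*(-373812)) = -286278/(294168 + 373812) = -286278/667980 = -286278*1/667980 = -47713/111330 ≈ -0.42857)
1/(c + N) = 1/(-277850 - 47713/111330) = 1/(-30933088213/111330) = -111330/30933088213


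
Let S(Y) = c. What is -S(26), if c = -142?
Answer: 142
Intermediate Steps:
S(Y) = -142
-S(26) = -1*(-142) = 142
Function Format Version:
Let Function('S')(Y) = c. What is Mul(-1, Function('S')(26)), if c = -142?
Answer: 142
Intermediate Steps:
Function('S')(Y) = -142
Mul(-1, Function('S')(26)) = Mul(-1, -142) = 142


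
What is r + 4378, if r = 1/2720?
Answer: 11908161/2720 ≈ 4378.0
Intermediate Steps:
r = 1/2720 ≈ 0.00036765
r + 4378 = 1/2720 + 4378 = 11908161/2720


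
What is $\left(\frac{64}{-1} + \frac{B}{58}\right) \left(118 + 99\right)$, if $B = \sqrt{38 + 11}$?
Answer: $- \frac{803985}{58} \approx -13862.0$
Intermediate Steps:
$B = 7$ ($B = \sqrt{49} = 7$)
$\left(\frac{64}{-1} + \frac{B}{58}\right) \left(118 + 99\right) = \left(\frac{64}{-1} + \frac{7}{58}\right) \left(118 + 99\right) = \left(64 \left(-1\right) + 7 \cdot \frac{1}{58}\right) 217 = \left(-64 + \frac{7}{58}\right) 217 = \left(- \frac{3705}{58}\right) 217 = - \frac{803985}{58}$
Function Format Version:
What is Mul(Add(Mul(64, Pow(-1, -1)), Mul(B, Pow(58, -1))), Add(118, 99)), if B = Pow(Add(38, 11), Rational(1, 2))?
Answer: Rational(-803985, 58) ≈ -13862.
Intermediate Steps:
B = 7 (B = Pow(49, Rational(1, 2)) = 7)
Mul(Add(Mul(64, Pow(-1, -1)), Mul(B, Pow(58, -1))), Add(118, 99)) = Mul(Add(Mul(64, Pow(-1, -1)), Mul(7, Pow(58, -1))), Add(118, 99)) = Mul(Add(Mul(64, -1), Mul(7, Rational(1, 58))), 217) = Mul(Add(-64, Rational(7, 58)), 217) = Mul(Rational(-3705, 58), 217) = Rational(-803985, 58)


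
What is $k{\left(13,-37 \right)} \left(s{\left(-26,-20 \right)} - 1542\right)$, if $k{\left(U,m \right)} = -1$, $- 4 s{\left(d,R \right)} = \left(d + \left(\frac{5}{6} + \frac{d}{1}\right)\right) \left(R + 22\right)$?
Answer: $\frac{18197}{12} \approx 1516.4$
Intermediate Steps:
$s{\left(d,R \right)} = - \frac{\left(22 + R\right) \left(\frac{5}{6} + 2 d\right)}{4}$ ($s{\left(d,R \right)} = - \frac{\left(d + \left(\frac{5}{6} + \frac{d}{1}\right)\right) \left(R + 22\right)}{4} = - \frac{\left(d + \left(5 \cdot \frac{1}{6} + d 1\right)\right) \left(22 + R\right)}{4} = - \frac{\left(d + \left(\frac{5}{6} + d\right)\right) \left(22 + R\right)}{4} = - \frac{\left(\frac{5}{6} + 2 d\right) \left(22 + R\right)}{4} = - \frac{\left(22 + R\right) \left(\frac{5}{6} + 2 d\right)}{4}$)
$k{\left(13,-37 \right)} \left(s{\left(-26,-20 \right)} - 1542\right) = - (\left(- \frac{55}{12} - -286 - - \frac{25}{6} - \left(-10\right) \left(-26\right)\right) - 1542) = - (\left(- \frac{55}{12} + 286 + \frac{25}{6} - 260\right) - 1542) = - (\frac{307}{12} - 1542) = \left(-1\right) \left(- \frac{18197}{12}\right) = \frac{18197}{12}$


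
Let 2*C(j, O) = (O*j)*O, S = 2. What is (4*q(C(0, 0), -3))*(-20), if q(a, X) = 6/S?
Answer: -240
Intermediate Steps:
C(j, O) = j*O²/2 (C(j, O) = ((O*j)*O)/2 = (j*O²)/2 = j*O²/2)
q(a, X) = 3 (q(a, X) = 6/2 = 6*(½) = 3)
(4*q(C(0, 0), -3))*(-20) = (4*3)*(-20) = 12*(-20) = -240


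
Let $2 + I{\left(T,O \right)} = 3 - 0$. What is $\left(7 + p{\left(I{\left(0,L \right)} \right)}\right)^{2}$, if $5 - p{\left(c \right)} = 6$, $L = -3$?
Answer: $36$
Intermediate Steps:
$I{\left(T,O \right)} = 1$ ($I{\left(T,O \right)} = -2 + \left(3 - 0\right) = -2 + \left(3 + 0\right) = -2 + 3 = 1$)
$p{\left(c \right)} = -1$ ($p{\left(c \right)} = 5 - 6 = -1$)
$\left(7 + p{\left(I{\left(0,L \right)} \right)}\right)^{2} = \left(7 - 1\right)^{2} = 6^{2} = 36$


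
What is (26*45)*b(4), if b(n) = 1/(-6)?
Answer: -195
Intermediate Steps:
b(n) = -⅙ (b(n) = 1*(-⅙) = -⅙)
(26*45)*b(4) = (26*45)*(-⅙) = 1170*(-⅙) = -195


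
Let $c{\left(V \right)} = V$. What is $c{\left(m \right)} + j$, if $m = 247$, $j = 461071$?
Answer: $461318$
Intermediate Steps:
$c{\left(m \right)} + j = 247 + 461071 = 461318$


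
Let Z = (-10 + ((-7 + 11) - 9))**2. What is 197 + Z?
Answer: 422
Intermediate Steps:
Z = 225 (Z = (-10 + (4 - 9))**2 = (-10 - 5)**2 = (-15)**2 = 225)
197 + Z = 197 + 225 = 422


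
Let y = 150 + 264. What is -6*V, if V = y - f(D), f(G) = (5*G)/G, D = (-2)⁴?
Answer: -2454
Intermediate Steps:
D = 16
y = 414
f(G) = 5
V = 409 (V = 414 - 1*5 = 414 - 5 = 409)
-6*V = -6*409 = -2454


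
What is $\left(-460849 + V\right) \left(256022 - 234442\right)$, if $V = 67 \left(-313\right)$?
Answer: $-10397675600$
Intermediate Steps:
$V = -20971$
$\left(-460849 + V\right) \left(256022 - 234442\right) = \left(-460849 - 20971\right) \left(256022 - 234442\right) = \left(-481820\right) 21580 = -10397675600$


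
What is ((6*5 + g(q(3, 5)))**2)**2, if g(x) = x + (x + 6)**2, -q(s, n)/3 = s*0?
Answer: 18974736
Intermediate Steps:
q(s, n) = 0 (q(s, n) = -3*s*0 = -3*0 = 0)
g(x) = x + (6 + x)**2
((6*5 + g(q(3, 5)))**2)**2 = ((6*5 + (0 + (6 + 0)**2))**2)**2 = ((30 + (0 + 6**2))**2)**2 = ((30 + (0 + 36))**2)**2 = ((30 + 36)**2)**2 = (66**2)**2 = 4356**2 = 18974736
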